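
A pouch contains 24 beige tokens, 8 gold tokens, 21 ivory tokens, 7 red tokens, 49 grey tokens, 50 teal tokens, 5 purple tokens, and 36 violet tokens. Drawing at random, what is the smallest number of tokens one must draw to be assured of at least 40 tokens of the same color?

180

In the worst case we take at most 39 of each color, but all 24 beige, all 8 gold, all 21 ivory, all 7 red, all 5 purple, and all 36 violet (fewer than 39), giving 24 + 8 + 21 + 7 + 39 + 39 + 5 + 36 = 179.
One more token then forces some color to 40, so 179 + 1 = 180.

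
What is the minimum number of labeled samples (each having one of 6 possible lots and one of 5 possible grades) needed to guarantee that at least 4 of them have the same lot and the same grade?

91

There are 6 × 5 = 30 (lot, grade) combinations acting as pigeonholes.
With 30 × 3 = 90 labeled samples we could place exactly 3 in each, with no (lot, grade) pair reaching 4.
One more forces some (lot, grade) pair to hold 4, so 90 + 1 = 91.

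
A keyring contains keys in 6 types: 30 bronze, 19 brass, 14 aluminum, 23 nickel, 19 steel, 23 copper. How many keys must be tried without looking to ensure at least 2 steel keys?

The worst case draws every non-steel key first: 30 + 19 + 14 + 23 + 23 = 109.
The next 2 draws are then forced to be steel, giving 109 + 2 = 111.

111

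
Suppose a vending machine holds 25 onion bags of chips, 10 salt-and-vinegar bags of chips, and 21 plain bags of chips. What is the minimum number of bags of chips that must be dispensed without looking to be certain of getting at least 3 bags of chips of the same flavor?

7

The worst case takes 2 bags of chips of each flavor without reaching 3 of any: 3 × 2 = 6.
The next bag of chips must bring some flavor to 3, so 6 + 1 = 7.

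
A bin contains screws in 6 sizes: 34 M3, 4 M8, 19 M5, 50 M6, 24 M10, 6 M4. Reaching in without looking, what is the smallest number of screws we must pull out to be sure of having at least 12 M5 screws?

To avoid M5 screws as long as possible, exhaust the other 5 sizes first.
The worst case draws every non-M5 screw first: 34 + 4 + 50 + 24 + 6 = 118.
The next 12 draws are then forced to be M5, giving 118 + 12 = 130.

130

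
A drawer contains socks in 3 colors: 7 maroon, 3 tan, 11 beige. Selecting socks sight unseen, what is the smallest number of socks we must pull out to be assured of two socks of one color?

4

Treat the 3 colors as pigeonholes.
The worst case takes 1 sock of each color without reaching 2 of any: 3 × 1 = 3.
The next sock must bring some color to 2, so 3 + 1 = 4.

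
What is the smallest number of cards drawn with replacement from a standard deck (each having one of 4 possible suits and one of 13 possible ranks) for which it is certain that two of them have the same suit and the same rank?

There are 4 × 13 = 52 (suit, rank) combinations acting as pigeonholes.
With 52 cards drawn with replacement from a standard deck we could place one in each, avoiding any repeat.
One more forces some (suit, rank) pair to hold 2, so 52 + 1 = 53.

53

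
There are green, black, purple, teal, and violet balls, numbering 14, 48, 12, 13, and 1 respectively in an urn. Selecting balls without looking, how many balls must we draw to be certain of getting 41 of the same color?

In the worst case we take at most 40 of each color, but all 14 green, all 12 purple, all 13 teal, and all 1 violet (fewer than 40), giving 14 + 40 + 12 + 13 + 1 = 80.
One more ball then forces some color to 41, so 80 + 1 = 81.

81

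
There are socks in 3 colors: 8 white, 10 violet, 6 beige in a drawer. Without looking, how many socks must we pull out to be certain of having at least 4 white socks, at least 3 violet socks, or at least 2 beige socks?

7

Each of the 3 colors has its own threshold; avoid all of them simultaneously.
The worst case stops just short of every target: 3 white, 2 violet, 1 beige — 3 + 2 + 1 = 6 socks.
One more sock must push some color to its target, so 6 + 1 = 7.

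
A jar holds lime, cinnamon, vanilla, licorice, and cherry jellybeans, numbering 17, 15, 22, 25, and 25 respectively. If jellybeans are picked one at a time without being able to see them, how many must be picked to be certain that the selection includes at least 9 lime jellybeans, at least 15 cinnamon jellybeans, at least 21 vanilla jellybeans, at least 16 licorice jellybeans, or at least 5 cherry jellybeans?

The worst case stops just short of every target: 8 lime, 14 cinnamon, 20 vanilla, 15 licorice, 4 cherry — 8 + 14 + 20 + 15 + 4 = 61 jellybeans.
One more jellybean must push some flavor to its target, so 61 + 1 = 62.

62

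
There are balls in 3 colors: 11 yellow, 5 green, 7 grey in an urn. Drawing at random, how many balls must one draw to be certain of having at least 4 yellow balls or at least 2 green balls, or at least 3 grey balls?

The worst case stops just short of every target: 3 yellow, 1 green, 2 grey — 3 + 1 + 2 = 6 balls.
One more ball must push some color to its target, so 6 + 1 = 7.

7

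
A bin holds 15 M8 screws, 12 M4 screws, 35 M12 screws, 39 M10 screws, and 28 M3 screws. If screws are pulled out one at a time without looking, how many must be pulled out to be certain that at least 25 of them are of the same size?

100

In the worst case we take at most 24 of each size, but all 15 M8 and all 12 M4 (fewer than 24), giving 15 + 12 + 24 + 24 + 24 = 99.
One more screw then forces some size to 25, so 99 + 1 = 100.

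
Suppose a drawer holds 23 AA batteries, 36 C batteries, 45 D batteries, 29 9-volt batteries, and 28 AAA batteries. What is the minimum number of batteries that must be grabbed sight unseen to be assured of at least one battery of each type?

139

The hardest type to obtain is AA: we could draw every other battery first — 161 − 23 = 138 batteries — without a single AA one.
The next draw must be AA, so 138 + 1 = 139.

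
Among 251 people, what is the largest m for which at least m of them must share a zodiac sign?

There are 12 zodiac signs, which serve as the pigeonholes.
If each of the 12 zodiac signs held at most 20, the total would be at most 12 × 20 = 240 < 251, a contradiction.
So at least one holds ⌈251/12⌉ = 21.

21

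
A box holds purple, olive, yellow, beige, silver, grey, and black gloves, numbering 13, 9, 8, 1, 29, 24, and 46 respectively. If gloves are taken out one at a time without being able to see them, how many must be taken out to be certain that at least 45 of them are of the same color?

129

In the worst case we take at most 44 of each color, but all 13 purple, all 9 olive, all 8 yellow, all 1 beige, all 29 silver, and all 24 grey (fewer than 44), giving 13 + 9 + 8 + 1 + 29 + 24 + 44 = 128.
One more glove then forces some color to 45, so 128 + 1 = 129.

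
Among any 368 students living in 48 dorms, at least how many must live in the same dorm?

If each of the 48 dorms held at most 7, the total would be at most 48 × 7 = 336 < 368, a contradiction.
So at least one holds ⌈368/48⌉ = 8.

8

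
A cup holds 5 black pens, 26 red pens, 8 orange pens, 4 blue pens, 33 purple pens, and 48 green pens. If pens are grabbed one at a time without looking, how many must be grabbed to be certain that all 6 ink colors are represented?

The hardest ink color to obtain is blue: we could draw every other pen first — 124 − 4 = 120 pens — without a single blue one.
The next draw must be blue, so 120 + 1 = 121.

121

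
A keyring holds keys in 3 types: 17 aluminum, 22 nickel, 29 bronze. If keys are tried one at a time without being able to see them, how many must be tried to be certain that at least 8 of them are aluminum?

59

The worst case draws every non-aluminum key first: 22 + 29 = 51.
The next 8 draws are then forced to be aluminum, giving 51 + 8 = 59.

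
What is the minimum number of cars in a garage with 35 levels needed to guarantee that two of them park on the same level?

36

There are 35 levels acting as pigeonholes.
With 35 cars we could place one in each, avoiding any repeat.
One more forces some class to hold 2, so 35 + 1 = 36.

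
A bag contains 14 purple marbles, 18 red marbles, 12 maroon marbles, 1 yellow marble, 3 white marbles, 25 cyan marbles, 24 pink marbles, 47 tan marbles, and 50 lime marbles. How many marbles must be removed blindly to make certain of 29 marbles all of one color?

In the worst case we take at most 28 of each color, but all 14 purple, all 18 red, all 12 maroon, all 1 yellow, all 3 white, all 25 cyan, and all 24 pink (fewer than 28), giving 14 + 18 + 12 + 1 + 3 + 25 + 24 + 28 + 28 = 153.
One more marble then forces some color to 29, so 153 + 1 = 154.

154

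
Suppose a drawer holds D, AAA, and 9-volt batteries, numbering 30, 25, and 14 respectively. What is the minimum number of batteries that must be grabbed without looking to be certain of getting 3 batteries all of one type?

7

The worst case takes 2 batteries of each type without reaching 3 of any: 3 × 2 = 6.
The next battery must bring some type to 3, so 6 + 1 = 7.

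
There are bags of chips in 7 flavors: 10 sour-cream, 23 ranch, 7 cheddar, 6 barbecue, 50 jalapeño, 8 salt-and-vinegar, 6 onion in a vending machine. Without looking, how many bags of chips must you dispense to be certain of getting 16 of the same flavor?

68

In the worst case we take at most 15 of each flavor, but all 10 sour-cream, all 7 cheddar, all 6 barbecue, all 8 salt-and-vinegar, and all 6 onion (fewer than 15), giving 10 + 15 + 7 + 6 + 15 + 8 + 6 = 67.
One more bag of chips then forces some flavor to 16, so 67 + 1 = 68.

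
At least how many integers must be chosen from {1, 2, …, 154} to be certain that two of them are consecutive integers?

78

Partition {1, …, 154} into 77 pairs: {1,2}, {3,4}, …, {153,154}.
Choosing 77 integers — say the 77 even numbers 2, 4, …, 154 — takes one from each pair and avoids the property.
Choosing 78 forces two into the same pair by pigeonhole, and those are consecutive. So 78.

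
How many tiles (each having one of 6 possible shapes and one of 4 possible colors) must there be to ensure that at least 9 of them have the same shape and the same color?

193

There are 6 × 4 = 24 (shape, color) combinations acting as pigeonholes.
With 24 × 8 = 192 tiles we could place exactly 8 in each, with no (shape, color) pair reaching 9.
One more forces some (shape, color) pair to hold 9, so 192 + 1 = 193.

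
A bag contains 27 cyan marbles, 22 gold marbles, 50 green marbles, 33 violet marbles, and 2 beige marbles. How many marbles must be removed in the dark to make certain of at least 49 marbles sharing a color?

133

Treat the 5 colors as pigeonholes.
In the worst case we take at most 48 of each color, but all 27 cyan, all 22 gold, all 33 violet, and all 2 beige (fewer than 48), giving 27 + 22 + 48 + 33 + 2 = 132.
One more marble then forces some color to 49, so 132 + 1 = 133.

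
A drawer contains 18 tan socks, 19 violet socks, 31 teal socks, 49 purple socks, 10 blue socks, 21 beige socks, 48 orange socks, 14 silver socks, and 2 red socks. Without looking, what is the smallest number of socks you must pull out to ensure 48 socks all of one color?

210

Treat the 9 colors as pigeonholes.
In the worst case we take at most 47 of each color, but all 18 tan, all 19 violet, all 31 teal, all 10 blue, all 21 beige, all 14 silver, and all 2 red (fewer than 47), giving 18 + 19 + 31 + 47 + 10 + 21 + 47 + 14 + 2 = 209.
One more sock then forces some color to 48, so 209 + 1 = 210.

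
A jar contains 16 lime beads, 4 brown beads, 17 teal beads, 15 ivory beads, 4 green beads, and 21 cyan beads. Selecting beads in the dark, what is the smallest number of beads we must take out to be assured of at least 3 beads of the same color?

Treat the 6 colors as pigeonholes.
The worst case takes 2 beads of each color without reaching 3 of any: 6 × 2 = 12.
The next bead must bring some color to 3, so 12 + 1 = 13.

13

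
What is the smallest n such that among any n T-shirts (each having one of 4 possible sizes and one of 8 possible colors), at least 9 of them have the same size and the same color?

There are 4 × 8 = 32 (size, color) combinations acting as pigeonholes.
With 32 × 8 = 256 T-shirts we could place exactly 8 in each, with no (size, color) pair reaching 9.
One more forces some (size, color) pair to hold 9, so 256 + 1 = 257.

257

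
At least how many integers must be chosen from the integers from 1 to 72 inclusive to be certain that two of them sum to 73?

Partition {1, …, 72} into 36 pairs: {1,72}, {2,71}, …, {36,37}.
Choosing 36 integers — say the integers 1 through 36 — takes one from each pair and avoids the property.
Choosing 37 forces two into the same pair by pigeonhole, and those sum to 73. So 37.

37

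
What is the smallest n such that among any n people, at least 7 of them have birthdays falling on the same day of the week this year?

43

There are 7 days of the week acting as pigeonholes.
With 7 × 6 = 42 people we could place exactly 6 in each, with no class reaching 7.
One more forces some class to hold 7, so 42 + 1 = 43.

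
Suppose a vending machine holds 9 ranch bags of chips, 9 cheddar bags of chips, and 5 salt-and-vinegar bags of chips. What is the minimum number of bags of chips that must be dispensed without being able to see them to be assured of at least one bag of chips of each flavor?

19

The hardest flavor to obtain is salt-and-vinegar: we could draw every other bag of chips first — 23 − 5 = 18 bags of chips — without a single salt-and-vinegar one.
The next draw must be salt-and-vinegar, so 18 + 1 = 19.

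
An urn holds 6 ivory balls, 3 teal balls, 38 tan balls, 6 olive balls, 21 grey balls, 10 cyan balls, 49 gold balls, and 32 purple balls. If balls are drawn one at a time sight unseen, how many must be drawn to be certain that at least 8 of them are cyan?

The worst case draws every non-cyan ball first: 6 + 3 + 38 + 6 + 21 + 49 + 32 = 155.
The next 8 draws are then forced to be cyan, giving 155 + 8 = 163.

163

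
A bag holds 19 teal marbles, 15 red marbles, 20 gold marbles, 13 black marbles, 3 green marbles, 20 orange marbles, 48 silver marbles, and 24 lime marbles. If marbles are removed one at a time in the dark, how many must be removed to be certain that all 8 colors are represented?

The hardest color to obtain is green: we could draw every other marble first — 162 − 3 = 159 marbles — without a single green one.
The next draw must be green, so 159 + 1 = 160.

160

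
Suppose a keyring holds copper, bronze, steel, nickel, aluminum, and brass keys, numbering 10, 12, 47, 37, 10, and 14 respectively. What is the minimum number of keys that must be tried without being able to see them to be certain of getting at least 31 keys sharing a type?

107

In the worst case we take at most 30 of each type, but all 10 copper, all 12 bronze, all 10 aluminum, and all 14 brass (fewer than 30), giving 10 + 12 + 30 + 30 + 10 + 14 = 106.
One more key then forces some type to 31, so 106 + 1 = 107.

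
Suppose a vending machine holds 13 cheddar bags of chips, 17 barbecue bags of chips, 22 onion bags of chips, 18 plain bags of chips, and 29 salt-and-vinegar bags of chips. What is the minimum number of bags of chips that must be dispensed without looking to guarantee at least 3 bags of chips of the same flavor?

The worst case takes 2 bags of chips of each flavor without reaching 3 of any: 5 × 2 = 10.
The next bag of chips must bring some flavor to 3, so 10 + 1 = 11.

11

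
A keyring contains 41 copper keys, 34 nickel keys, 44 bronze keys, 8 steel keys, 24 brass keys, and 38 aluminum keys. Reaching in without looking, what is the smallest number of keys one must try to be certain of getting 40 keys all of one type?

In the worst case we take at most 39 of each type, but all 34 nickel, all 8 steel, all 24 brass, and all 38 aluminum (fewer than 39), giving 39 + 34 + 39 + 8 + 24 + 38 = 182.
One more key then forces some type to 40, so 182 + 1 = 183.

183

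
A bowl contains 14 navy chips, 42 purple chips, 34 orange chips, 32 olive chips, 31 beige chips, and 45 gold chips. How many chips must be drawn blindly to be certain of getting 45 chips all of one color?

Treat the 6 colors as pigeonholes.
In the worst case we take at most 44 of each color, but all 14 navy, all 42 purple, all 34 orange, all 32 olive, and all 31 beige (fewer than 44), giving 14 + 42 + 34 + 32 + 31 + 44 = 197.
One more chip then forces some color to 45, so 197 + 1 = 198.

198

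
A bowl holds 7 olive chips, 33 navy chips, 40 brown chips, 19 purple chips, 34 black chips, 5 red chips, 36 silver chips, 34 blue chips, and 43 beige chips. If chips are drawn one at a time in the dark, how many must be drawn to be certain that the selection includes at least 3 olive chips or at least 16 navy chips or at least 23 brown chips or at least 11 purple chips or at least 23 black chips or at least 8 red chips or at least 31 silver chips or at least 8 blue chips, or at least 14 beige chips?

Each of the 9 colors has its own threshold; avoid all of them simultaneously.
The worst case stops just short of every target: 2 olive, 15 navy, 22 brown, 10 purple, 22 black, all 5 red, 30 silver, 7 blue, 13 beige — 2 + 15 + 22 + 10 + 22 + 5 + 30 + 7 + 13 = 126 chips.
One more chip must push some color to its target, so 126 + 1 = 127.

127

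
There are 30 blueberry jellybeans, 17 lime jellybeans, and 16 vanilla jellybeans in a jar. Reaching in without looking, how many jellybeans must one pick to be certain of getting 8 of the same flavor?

Treat the 3 flavors as pigeonholes.
The worst case takes 7 jellybeans of each flavor without reaching 8 of any: 3 × 7 = 21.
The next jellybean must bring some flavor to 8, so 21 + 1 = 22.

22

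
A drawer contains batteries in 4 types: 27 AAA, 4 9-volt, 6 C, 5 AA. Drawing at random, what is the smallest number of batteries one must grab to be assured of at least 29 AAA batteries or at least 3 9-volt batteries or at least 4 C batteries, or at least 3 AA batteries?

35

The worst case stops just short of every target: all 27 AAA, 2 9-volt, 3 C, 2 AA — 27 + 2 + 3 + 2 = 34 batteries.
One more battery must push some type to its target, so 34 + 1 = 35.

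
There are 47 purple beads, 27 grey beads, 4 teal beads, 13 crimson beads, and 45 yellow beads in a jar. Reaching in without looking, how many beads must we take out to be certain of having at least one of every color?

The hardest color to obtain is teal: we could draw every other bead first — 136 − 4 = 132 beads — without a single teal one.
The next draw must be teal, so 132 + 1 = 133.

133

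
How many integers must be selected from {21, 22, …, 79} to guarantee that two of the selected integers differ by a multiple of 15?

16

Group the integers by remainder mod 15; there are 15 residue classes, each nonempty in this range.
Choosing one from each class (15 integers) avoids any shared remainder.
One more choice must repeat a class, so two differ by a multiple of 15. Hence 15 + 1 = 16.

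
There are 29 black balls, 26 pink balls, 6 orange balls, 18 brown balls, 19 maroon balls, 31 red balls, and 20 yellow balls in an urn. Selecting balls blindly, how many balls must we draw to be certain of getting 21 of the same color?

In the worst case we take at most 20 of each color, but all 6 orange, all 18 brown, and all 19 maroon (fewer than 20), giving 20 + 20 + 6 + 18 + 19 + 20 + 20 = 123.
One more ball then forces some color to 21, so 123 + 1 = 124.

124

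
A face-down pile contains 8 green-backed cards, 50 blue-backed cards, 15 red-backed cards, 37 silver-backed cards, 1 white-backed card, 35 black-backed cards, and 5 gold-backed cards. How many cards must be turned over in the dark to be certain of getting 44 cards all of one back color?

In the worst case we take at most 43 of each back color, but all 8 green-backed, all 15 red-backed, all 37 silver-backed, all 1 white-backed, all 35 black-backed, and all 5 gold-backed (fewer than 43), giving 8 + 43 + 15 + 37 + 1 + 35 + 5 = 144.
One more card then forces some back color to 44, so 144 + 1 = 145.

145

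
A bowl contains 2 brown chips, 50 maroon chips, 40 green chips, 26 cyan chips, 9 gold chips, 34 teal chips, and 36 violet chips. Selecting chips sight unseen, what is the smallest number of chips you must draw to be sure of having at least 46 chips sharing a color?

In the worst case we take at most 45 of each color, but all 2 brown, all 40 green, all 26 cyan, all 9 gold, all 34 teal, and all 36 violet (fewer than 45), giving 2 + 45 + 40 + 26 + 9 + 34 + 36 = 192.
One more chip then forces some color to 46, so 192 + 1 = 193.

193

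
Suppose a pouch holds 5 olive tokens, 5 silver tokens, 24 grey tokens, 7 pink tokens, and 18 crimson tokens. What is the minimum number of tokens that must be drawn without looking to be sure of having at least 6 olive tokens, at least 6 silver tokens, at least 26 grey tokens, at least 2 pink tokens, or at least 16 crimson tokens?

Each of the 5 colors has its own threshold; avoid all of them simultaneously.
The worst case stops just short of every target: 5 olive, 5 silver, all 24 grey, 1 pink, 15 crimson — 5 + 5 + 24 + 1 + 15 = 50 tokens.
One more token must push some color to its target, so 50 + 1 = 51.

51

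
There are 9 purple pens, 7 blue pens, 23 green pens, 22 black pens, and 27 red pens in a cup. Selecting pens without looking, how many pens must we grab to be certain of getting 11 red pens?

72

To avoid red pens as long as possible, exhaust the other 4 ink colors first.
The worst case draws every non-red pen first: 9 + 7 + 23 + 22 = 61.
The next 11 draws are then forced to be red, giving 61 + 11 = 72.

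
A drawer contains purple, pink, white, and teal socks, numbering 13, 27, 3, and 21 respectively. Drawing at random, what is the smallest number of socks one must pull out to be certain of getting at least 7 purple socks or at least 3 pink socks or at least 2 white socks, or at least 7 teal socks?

The worst case stops just short of every target: 6 purple, 2 pink, 1 white, 6 teal — 6 + 2 + 1 + 6 = 15 socks.
One more sock must push some color to its target, so 15 + 1 = 16.

16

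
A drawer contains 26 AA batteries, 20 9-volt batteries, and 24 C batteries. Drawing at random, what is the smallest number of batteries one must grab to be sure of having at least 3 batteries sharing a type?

Treat the 3 types as pigeonholes.
The worst case takes 2 batteries of each type without reaching 3 of any: 3 × 2 = 6.
The next battery must bring some type to 3, so 6 + 1 = 7.

7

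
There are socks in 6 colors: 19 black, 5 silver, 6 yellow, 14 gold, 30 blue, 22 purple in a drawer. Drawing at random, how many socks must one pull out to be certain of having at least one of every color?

92

The hardest color to obtain is silver: we could draw every other sock first — 96 − 5 = 91 socks — without a single silver one.
The next draw must be silver, so 91 + 1 = 92.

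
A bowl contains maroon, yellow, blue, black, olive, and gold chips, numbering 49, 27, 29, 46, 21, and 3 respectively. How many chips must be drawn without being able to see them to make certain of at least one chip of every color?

173

The hardest color to obtain is gold: we could draw every other chip first — 175 − 3 = 172 chips — without a single gold one.
The next draw must be gold, so 172 + 1 = 173.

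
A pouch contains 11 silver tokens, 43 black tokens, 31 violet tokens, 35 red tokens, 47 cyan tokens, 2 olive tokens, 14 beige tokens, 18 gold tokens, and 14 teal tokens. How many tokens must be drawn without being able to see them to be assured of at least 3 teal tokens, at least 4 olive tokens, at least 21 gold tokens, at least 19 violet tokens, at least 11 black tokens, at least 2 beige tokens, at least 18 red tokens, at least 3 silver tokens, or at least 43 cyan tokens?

The worst case stops just short of every target: 2 silver, 10 black, 18 violet, 17 red, 42 cyan, all 2 olive, 1 beige, all 18 gold, 2 teal — 2 + 10 + 18 + 17 + 42 + 2 + 1 + 18 + 2 = 112 tokens.
One more token must push some color to its target, so 112 + 1 = 113.

113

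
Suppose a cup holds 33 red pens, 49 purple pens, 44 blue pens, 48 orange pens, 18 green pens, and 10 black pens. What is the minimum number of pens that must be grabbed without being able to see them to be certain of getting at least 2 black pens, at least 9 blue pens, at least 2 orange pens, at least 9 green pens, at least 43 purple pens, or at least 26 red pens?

86

Each of the 6 ink colors has its own threshold; avoid all of them simultaneously.
The worst case stops just short of every target: 25 red, 42 purple, 8 blue, 1 orange, 8 green, 1 black — 25 + 42 + 8 + 1 + 8 + 1 = 85 pens.
One more pen must push some ink color to its target, so 85 + 1 = 86.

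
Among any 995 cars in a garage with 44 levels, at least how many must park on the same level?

The 995 cars fall into 44 levels.
If each of the 44 levels held at most 22, the total would be at most 44 × 22 = 968 < 995, a contradiction.
So at least one holds ⌈995/44⌉ = 23.

23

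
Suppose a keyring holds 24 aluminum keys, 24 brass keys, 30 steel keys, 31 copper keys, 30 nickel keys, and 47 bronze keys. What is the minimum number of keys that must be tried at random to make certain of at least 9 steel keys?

The worst case draws every non-steel key first: 24 + 24 + 31 + 30 + 47 = 156.
The next 9 draws are then forced to be steel, giving 156 + 9 = 165.

165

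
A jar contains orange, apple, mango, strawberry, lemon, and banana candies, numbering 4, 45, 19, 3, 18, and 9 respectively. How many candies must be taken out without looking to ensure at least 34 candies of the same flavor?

In the worst case we take at most 33 of each flavor, but all 4 orange, all 19 mango, all 3 strawberry, all 18 lemon, and all 9 banana (fewer than 33), giving 4 + 33 + 19 + 3 + 18 + 9 = 86.
One more candy then forces some flavor to 34, so 86 + 1 = 87.

87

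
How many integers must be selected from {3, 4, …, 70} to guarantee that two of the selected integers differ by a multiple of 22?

23

Use the pigeonhole principle on residue classes: group the integers by remainder mod 22; there are 22 residue classes, each nonempty in this range.
Choosing one from each class (22 integers) avoids any shared remainder.
One more choice must repeat a class, so two differ by a multiple of 22. Hence 22 + 1 = 23.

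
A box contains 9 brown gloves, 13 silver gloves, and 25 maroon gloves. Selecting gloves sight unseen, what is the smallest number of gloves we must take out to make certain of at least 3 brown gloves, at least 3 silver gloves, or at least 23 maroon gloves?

27

The worst case stops just short of every target: 2 brown, 2 silver, 22 maroon — 2 + 2 + 22 = 26 gloves.
One more glove must push some color to its target, so 26 + 1 = 27.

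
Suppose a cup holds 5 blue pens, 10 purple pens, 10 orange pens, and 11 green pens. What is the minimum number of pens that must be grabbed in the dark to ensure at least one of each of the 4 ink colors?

32

The hardest ink color to obtain is blue: we could draw every other pen first — 36 − 5 = 31 pens — without a single blue one.
The next draw must be blue, so 31 + 1 = 32.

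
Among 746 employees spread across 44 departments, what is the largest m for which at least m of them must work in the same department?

The 746 employees fall into 44 departments.
If each of the 44 departments held at most 16, the total would be at most 44 × 16 = 704 < 746, a contradiction.
So at least one holds ⌈746/44⌉ = 17.

17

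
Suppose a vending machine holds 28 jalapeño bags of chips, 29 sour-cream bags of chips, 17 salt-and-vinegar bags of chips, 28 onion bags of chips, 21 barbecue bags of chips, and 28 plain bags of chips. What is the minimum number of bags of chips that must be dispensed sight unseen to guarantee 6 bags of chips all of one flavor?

31

The worst case takes 5 bags of chips of each flavor without reaching 6 of any: 6 × 5 = 30.
The next bag of chips must bring some flavor to 6, so 30 + 1 = 31.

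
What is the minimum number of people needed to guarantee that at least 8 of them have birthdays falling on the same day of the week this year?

There are 7 days of the week acting as pigeonholes.
With 7 × 7 = 49 people we could place exactly 7 in each, with no class reaching 8.
One more forces some class to hold 8, so 49 + 1 = 50.

50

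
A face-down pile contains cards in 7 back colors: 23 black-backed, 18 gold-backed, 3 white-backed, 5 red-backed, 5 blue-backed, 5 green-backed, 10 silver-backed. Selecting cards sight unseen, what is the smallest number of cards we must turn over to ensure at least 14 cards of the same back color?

55

In the worst case we take at most 13 of each back color, but all 3 white-backed, all 5 red-backed, all 5 blue-backed, all 5 green-backed, and all 10 silver-backed (fewer than 13), giving 13 + 13 + 3 + 5 + 5 + 5 + 10 = 54.
One more card then forces some back color to 14, so 54 + 1 = 55.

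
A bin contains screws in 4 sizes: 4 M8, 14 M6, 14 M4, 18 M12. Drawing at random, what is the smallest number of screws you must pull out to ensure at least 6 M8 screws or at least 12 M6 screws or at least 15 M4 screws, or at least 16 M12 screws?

Each of the 4 sizes has its own threshold; avoid all of them simultaneously.
The worst case stops just short of every target: all 4 M8, 11 M6, 14 M4, 15 M12 — 4 + 11 + 14 + 15 = 44 screws.
One more screw must push some size to its target, so 44 + 1 = 45.

45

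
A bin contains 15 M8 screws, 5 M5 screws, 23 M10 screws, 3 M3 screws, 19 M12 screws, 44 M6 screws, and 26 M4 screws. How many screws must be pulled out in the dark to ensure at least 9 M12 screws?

125

To avoid M12 screws as long as possible, exhaust the other 6 sizes first.
The worst case draws every non-M12 screw first: 15 + 5 + 23 + 3 + 44 + 26 = 116.
The next 9 draws are then forced to be M12, giving 116 + 9 = 125.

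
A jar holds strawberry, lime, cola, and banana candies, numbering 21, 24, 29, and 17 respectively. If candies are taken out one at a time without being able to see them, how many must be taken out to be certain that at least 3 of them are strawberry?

73

The worst case draws every non-strawberry candy first: 24 + 29 + 17 = 70.
The next 3 draws are then forced to be strawberry, giving 70 + 3 = 73.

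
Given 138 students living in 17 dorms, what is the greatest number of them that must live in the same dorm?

If each of the 17 dorms held at most 8, the total would be at most 17 × 8 = 136 < 138, a contradiction.
So at least one holds ⌈138/17⌉ = 9.

9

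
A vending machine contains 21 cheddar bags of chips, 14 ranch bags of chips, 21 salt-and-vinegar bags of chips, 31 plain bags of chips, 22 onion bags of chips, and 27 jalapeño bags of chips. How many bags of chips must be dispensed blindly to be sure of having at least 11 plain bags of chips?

116

The worst case draws every non-plain bag of chips first: 21 + 14 + 21 + 22 + 27 = 105.
The next 11 draws are then forced to be plain, giving 105 + 11 = 116.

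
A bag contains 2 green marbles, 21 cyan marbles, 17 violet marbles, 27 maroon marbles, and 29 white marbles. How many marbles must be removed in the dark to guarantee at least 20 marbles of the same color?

77

Treat the 5 colors as pigeonholes.
In the worst case we take at most 19 of each color, but all 2 green and all 17 violet (fewer than 19), giving 2 + 19 + 17 + 19 + 19 = 76.
One more marble then forces some color to 20, so 76 + 1 = 77.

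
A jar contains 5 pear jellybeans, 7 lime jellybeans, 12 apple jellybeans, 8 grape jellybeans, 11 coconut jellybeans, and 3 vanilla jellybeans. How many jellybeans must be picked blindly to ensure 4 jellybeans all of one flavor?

19

The worst case takes 3 jellybeans of each flavor without reaching 4 of any: 6 × 3 = 18.
The next jellybean must bring some flavor to 4, so 18 + 1 = 19.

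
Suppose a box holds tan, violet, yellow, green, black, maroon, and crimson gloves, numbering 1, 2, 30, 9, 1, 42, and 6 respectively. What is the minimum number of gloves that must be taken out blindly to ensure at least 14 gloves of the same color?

In the worst case we take at most 13 of each color, but all 1 tan, all 2 violet, all 9 green, all 1 black, and all 6 crimson (fewer than 13), giving 1 + 2 + 13 + 9 + 1 + 13 + 6 = 45.
One more glove then forces some color to 14, so 45 + 1 = 46.

46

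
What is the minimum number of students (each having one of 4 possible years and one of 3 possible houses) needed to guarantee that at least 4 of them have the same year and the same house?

There are 4 × 3 = 12 (year, house) combinations acting as pigeonholes.
With 12 × 3 = 36 students we could place exactly 3 in each, with no (year, house) pair reaching 4.
One more forces some (year, house) pair to hold 4, so 36 + 1 = 37.

37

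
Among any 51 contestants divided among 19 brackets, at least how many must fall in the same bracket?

3

The 51 contestants fall into 19 brackets.
If each of the 19 brackets held at most 2, the total would be at most 19 × 2 = 38 < 51, a contradiction.
So at least one holds ⌈51/19⌉ = 3.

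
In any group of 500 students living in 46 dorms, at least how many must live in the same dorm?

The 500 students fall into 46 dorms.
If each of the 46 dorms held at most 10, the total would be at most 46 × 10 = 460 < 500, a contradiction.
So at least one holds ⌈500/46⌉ = 11.

11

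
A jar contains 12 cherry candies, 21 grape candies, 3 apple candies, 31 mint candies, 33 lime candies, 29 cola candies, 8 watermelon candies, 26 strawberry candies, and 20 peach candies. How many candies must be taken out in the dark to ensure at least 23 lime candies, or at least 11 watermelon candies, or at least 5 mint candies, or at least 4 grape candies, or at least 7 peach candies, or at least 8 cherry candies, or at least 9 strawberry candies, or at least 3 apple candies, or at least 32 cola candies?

Each of the 9 flavors has its own threshold; avoid all of them simultaneously.
The worst case stops just short of every target: 7 cherry, 3 grape, 2 apple, 4 mint, 22 lime, all 29 cola, all 8 watermelon, 8 strawberry, 6 peach — 7 + 3 + 2 + 4 + 22 + 29 + 8 + 8 + 6 = 89 candies.
One more candy must push some flavor to its target, so 89 + 1 = 90.

90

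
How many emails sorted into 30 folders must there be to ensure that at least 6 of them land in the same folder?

There are 30 folders acting as pigeonholes.
With 30 × 5 = 150 emails we could place exactly 5 in each, with no class reaching 6.
One more forces some class to hold 6, so 150 + 1 = 151.

151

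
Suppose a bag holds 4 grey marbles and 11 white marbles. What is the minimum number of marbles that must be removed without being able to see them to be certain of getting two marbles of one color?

The worst case takes 1 marble of each color without reaching 2 of any: 2 × 1 = 2.
The next marble must bring some color to 2, so 2 + 1 = 3.

3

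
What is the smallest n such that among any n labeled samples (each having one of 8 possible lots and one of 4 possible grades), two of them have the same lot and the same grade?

33

There are 8 × 4 = 32 (lot, grade) combinations acting as pigeonholes.
With 32 labeled samples we could place one in each, avoiding any repeat.
One more forces some (lot, grade) pair to hold 2, so 32 + 1 = 33.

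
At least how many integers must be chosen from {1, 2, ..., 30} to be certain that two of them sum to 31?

16

Partition {1, …, 30} into 15 pairs: {1,30}, {2,29}, …, {15,16}.
Choosing 15 integers — say the integers 1 through 15 — takes one from each pair and avoids the property.
Choosing 16 forces two into the same pair by pigeonhole, and those sum to 31. So 16.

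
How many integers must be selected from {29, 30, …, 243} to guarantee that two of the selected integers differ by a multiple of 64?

Group the integers by remainder mod 64; there are 64 residue classes, each nonempty in this range.
Choosing one from each class (64 integers) avoids any shared remainder.
One more choice must repeat a class, so two differ by a multiple of 64. Hence 64 + 1 = 65.

65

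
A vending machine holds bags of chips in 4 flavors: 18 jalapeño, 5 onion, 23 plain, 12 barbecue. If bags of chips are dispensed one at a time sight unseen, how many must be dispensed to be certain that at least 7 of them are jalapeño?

To avoid jalapeño bags of chips as long as possible, exhaust the other 3 flavors first.
The worst case draws every non-jalapeño bag of chips first: 5 + 23 + 12 = 40.
The next 7 draws are then forced to be jalapeño, giving 40 + 7 = 47.

47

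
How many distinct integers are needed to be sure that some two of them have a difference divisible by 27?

28

Two integers differ by a multiple of 27 exactly when they share a remainder mod 27.
There are 27 residue classes mod 27, so 27 integers can all lie in distinct classes.
One more integer must repeat a residue, giving a difference divisible by 27. So n = 27 + 1 = 28.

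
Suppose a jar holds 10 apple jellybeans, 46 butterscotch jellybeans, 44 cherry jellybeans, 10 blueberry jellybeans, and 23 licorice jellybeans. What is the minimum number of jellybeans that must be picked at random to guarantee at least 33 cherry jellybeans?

The worst case draws every non-cherry jellybean first: 10 + 46 + 10 + 23 = 89.
The next 33 draws are then forced to be cherry, giving 89 + 33 = 122.

122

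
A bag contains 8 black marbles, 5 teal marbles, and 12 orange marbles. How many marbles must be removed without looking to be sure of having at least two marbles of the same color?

4

Treat the 3 colors as pigeonholes.
The worst case takes 1 marble of each color without reaching 2 of any: 3 × 1 = 3.
The next marble must bring some color to 2, so 3 + 1 = 4.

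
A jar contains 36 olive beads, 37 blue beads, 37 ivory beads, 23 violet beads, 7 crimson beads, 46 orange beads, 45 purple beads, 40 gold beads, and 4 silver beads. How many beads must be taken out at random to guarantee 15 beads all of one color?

110

Treat the 9 colors as pigeonholes.
In the worst case we take at most 14 of each color, but all 7 crimson and all 4 silver (fewer than 14), giving 14 + 14 + 14 + 14 + 7 + 14 + 14 + 14 + 4 = 109.
One more bead then forces some color to 15, so 109 + 1 = 110.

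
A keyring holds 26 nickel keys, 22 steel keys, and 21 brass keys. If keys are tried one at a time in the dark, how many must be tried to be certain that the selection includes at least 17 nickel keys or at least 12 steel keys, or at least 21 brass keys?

Each of the 3 types has its own threshold; avoid all of them simultaneously.
The worst case stops just short of every target: 16 nickel, 11 steel, 20 brass — 16 + 11 + 20 = 47 keys.
One more key must push some type to its target, so 47 + 1 = 48.

48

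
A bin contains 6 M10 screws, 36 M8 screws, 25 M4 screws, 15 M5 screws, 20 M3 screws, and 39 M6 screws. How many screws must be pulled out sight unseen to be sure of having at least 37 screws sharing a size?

In the worst case we take at most 36 of each size, but all 6 M10, all 25 M4, all 15 M5, and all 20 M3 (fewer than 36), giving 6 + 36 + 25 + 15 + 20 + 36 = 138.
One more screw then forces some size to 37, so 138 + 1 = 139.

139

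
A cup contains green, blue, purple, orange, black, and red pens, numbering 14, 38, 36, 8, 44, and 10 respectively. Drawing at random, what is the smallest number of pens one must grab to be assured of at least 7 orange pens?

The worst case draws every non-orange pen first: 14 + 38 + 36 + 44 + 10 = 142.
The next 7 draws are then forced to be orange, giving 142 + 7 = 149.

149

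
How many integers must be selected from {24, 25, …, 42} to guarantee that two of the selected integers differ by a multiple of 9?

10

Group the integers by remainder mod 9; there are 9 residue classes, each nonempty in this range.
Choosing one from each class (9 integers) avoids any shared remainder.
One more choice must repeat a class, so two differ by a multiple of 9. Hence 9 + 1 = 10.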